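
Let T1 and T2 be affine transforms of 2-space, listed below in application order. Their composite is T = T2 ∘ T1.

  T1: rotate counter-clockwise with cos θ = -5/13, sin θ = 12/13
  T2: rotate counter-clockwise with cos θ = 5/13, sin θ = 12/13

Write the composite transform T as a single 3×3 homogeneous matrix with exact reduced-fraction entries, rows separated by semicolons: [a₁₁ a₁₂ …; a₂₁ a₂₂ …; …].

T = [-1 0 0; 0 -1 0; 0 0 1]

T1 = [-5/13 -12/13 0; 12/13 -5/13 0; 0 0 1]
T2·T1 = [-1 0 0; 0 -1 0; 0 0 1]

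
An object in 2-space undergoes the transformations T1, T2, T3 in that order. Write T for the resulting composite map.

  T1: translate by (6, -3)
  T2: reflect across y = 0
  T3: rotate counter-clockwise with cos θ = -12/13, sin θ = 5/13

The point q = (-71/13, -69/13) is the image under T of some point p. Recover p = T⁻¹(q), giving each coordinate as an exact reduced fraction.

p = (-3, -4)

T1 = [1 0 6; 0 1 -3; 0 0 1]
T2·T1 = [1 0 6; 0 -1 3; 0 0 1]
T3·…·T1 = [-12/13 5/13 -87/13; 5/13 12/13 -6/13; 0 0 1]
det M = -1; M⁻¹ = [-12/13 5/13 -6; 5/13 12/13 3; 0 0 1]
M⁻¹ · (-71/13, -69/13)ᵀ = (-3, -4)ᵀ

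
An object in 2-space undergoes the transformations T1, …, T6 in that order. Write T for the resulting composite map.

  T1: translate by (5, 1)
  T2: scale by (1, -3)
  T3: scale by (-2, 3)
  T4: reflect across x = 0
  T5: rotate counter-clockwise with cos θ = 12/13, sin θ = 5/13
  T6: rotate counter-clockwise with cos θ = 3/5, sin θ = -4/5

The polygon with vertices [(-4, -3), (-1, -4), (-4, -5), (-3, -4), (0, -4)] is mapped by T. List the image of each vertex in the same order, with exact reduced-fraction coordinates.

T1 translate by (5, 1): (-4, -3) → (1, -2); (-1, -4) → (4, -3); (-4, -5) → (1, -4); (-3, -4) → (2, -3); (0, -4) → (5, -3)
T2 scale by (1, -3): (1, -2) → (1, 6); (4, -3) → (4, 9); (1, -4) → (1, 12); (2, -3) → (2, 9); (5, -3) → (5, 9)
T3 scale by (-2, 3): (1, 6) → (-2, 18); (4, 9) → (-8, 27); (1, 12) → (-2, 36); (2, 9) → (-4, 27); (5, 9) → (-10, 27)
T4 reflect across x = 0: (-2, 18) → (2, 18); (-8, 27) → (8, 27); (-2, 36) → (2, 36); (-4, 27) → (4, 27); (-10, 27) → (10, 27)
T5 rotate counter-clockwise with cos θ = 12/13, sin θ = 5/13: (2, 18) → (-66/13, 226/13); (8, 27) → (-3, 28); (2, 36) → (-12, 34); (4, 27) → (-87/13, 344/13); (10, 27) → (-15/13, 374/13)
T6 rotate counter-clockwise with cos θ = 3/5, sin θ = -4/5: (-66/13, 226/13) → (706/65, 942/65); (-3, 28) → (103/5, 96/5); (-12, 34) → (20, 30); (-87/13, 344/13) → (223/13, 276/13); (-15/13, 374/13) → (1451/65, 1182/65)

image vertices: (706/65, 942/65), (103/5, 96/5), (20, 30), (223/13, 276/13), (1451/65, 1182/65)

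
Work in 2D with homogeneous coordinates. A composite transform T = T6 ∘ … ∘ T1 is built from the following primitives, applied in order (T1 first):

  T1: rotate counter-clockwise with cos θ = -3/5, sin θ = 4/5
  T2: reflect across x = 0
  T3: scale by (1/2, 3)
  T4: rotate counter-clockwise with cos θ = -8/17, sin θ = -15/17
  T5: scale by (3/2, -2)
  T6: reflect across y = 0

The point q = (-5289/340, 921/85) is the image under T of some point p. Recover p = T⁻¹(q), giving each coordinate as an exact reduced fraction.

T1 = [-3/5 -4/5 0; 4/5 -3/5 0; 0 0 1]
T2·T1 = [3/5 4/5 0; 4/5 -3/5 0; 0 0 1]
T3·…·T1 = [3/10 2/5 0; 12/5 -9/5 0; 0 0 1]
T4·…·T1 = [168/85 -151/85 0; -237/170 42/85 0; 0 0 1]
T5·…·T1 = [252/85 -453/170 0; 237/85 -84/85 0; 0 0 1]
T6·…·T1 = [252/85 -453/170 0; -237/85 84/85 0; 0 0 1]
det M = -9/2; M⁻¹ = [-56/255 -151/255 0; -158/255 -56/85 0; 0 0 1]
M⁻¹ · (-5289/340, 921/85)ᵀ = (-3, 5/2)ᵀ

p = (-3, 5/2)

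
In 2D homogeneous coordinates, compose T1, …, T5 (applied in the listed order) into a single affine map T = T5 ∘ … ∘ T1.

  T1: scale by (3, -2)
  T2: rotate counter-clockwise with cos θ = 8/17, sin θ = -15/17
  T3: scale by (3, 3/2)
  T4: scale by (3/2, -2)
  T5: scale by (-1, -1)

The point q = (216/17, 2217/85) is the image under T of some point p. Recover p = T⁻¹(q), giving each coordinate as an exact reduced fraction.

p = (-3, -4/5)

T1 = [3 0 0; 0 -2 0; 0 0 1]
T2·T1 = [24/17 -30/17 0; -45/17 -16/17 0; 0 0 1]
T3·…·T1 = [72/17 -90/17 0; -135/34 -24/17 0; 0 0 1]
T4·…·T1 = [108/17 -135/17 0; 135/17 48/17 0; 0 0 1]
T5·…·T1 = [-108/17 135/17 0; -135/17 -48/17 0; 0 0 1]
det M = 81; M⁻¹ = [-16/459 -5/51 0; 5/51 -4/51 0; 0 0 1]
M⁻¹ · (216/17, 2217/85)ᵀ = (-3, -4/5)ᵀ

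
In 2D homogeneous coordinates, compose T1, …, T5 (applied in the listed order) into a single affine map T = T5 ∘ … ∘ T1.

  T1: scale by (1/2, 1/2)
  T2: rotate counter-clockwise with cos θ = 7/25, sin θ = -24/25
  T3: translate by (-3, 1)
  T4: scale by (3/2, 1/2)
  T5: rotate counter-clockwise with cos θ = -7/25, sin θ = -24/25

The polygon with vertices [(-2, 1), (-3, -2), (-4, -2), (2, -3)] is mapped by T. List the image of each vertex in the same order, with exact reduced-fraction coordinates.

image vertices: (273/125, 1869/500), (7191/2500, 3753/625), (3957/1250, 3837/625), (978/625, 15109/2500)

T1 scale by (1/2, 1/2): (-2, 1) → (-1, 1/2); (-3, -2) → (-3/2, -1); (-4, -2) → (-2, -1); (2, -3) → (1, -3/2)
T2 rotate counter-clockwise with cos θ = 7/25, sin θ = -24/25: (-1, 1/2) → (1/5, 11/10); (-3/2, -1) → (-69/50, 29/25); (-2, -1) → (-38/25, 41/25); (1, -3/2) → (-29/25, -69/50)
T3 translate by (-3, 1): (1/5, 11/10) → (-14/5, 21/10); (-69/50, 29/25) → (-219/50, 54/25); (-38/25, 41/25) → (-113/25, 66/25); (-29/25, -69/50) → (-104/25, -19/50)
T4 scale by (3/2, 1/2): (-14/5, 21/10) → (-21/5, 21/20); (-219/50, 54/25) → (-657/100, 27/25); (-113/25, 66/25) → (-339/50, 33/25); (-104/25, -19/50) → (-156/25, -19/100)
T5 rotate counter-clockwise with cos θ = -7/25, sin θ = -24/25: (-21/5, 21/20) → (273/125, 1869/500); (-657/100, 27/25) → (7191/2500, 3753/625); (-339/50, 33/25) → (3957/1250, 3837/625); (-156/25, -19/100) → (978/625, 15109/2500)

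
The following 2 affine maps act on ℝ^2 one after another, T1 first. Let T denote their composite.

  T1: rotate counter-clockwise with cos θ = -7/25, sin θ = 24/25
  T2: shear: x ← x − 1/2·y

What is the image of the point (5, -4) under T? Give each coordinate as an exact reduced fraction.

T1 rotate counter-clockwise with cos θ = -7/25, sin θ = 24/25: (5, -4) → (61/25, 148/25)
T2 shear: x ← x − 1/2·y: (61/25, 148/25) → (-13/25, 148/25)

T(p) = (-13/25, 148/25)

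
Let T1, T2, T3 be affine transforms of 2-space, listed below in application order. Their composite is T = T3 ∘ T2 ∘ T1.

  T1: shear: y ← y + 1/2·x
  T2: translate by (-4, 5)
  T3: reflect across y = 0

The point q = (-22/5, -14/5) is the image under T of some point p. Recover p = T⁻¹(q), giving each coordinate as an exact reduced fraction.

p = (-2/5, -2)

T1 = [1 0 0; 1/2 1 0; 0 0 1]
T2·T1 = [1 0 -4; 1/2 1 5; 0 0 1]
T3·…·T1 = [1 0 -4; -1/2 -1 -5; 0 0 1]
det M = -1; M⁻¹ = [1 0 4; -1/2 -1 -7; 0 0 1]
M⁻¹ · (-22/5, -14/5)ᵀ = (-2/5, -2)ᵀ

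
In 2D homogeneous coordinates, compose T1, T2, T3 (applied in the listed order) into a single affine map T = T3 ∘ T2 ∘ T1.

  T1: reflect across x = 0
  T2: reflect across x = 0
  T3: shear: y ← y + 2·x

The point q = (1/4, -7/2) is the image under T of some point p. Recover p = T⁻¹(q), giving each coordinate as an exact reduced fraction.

T1 = [-1 0 0; 0 1 0; 0 0 1]
T2·T1 = [1 0 0; 0 1 0; 0 0 1]
T3·…·T1 = [1 0 0; 2 1 0; 0 0 1]
det M = 1; M⁻¹ = [1 0 0; -2 1 0; 0 0 1]
M⁻¹ · (1/4, -7/2)ᵀ = (1/4, -4)ᵀ

p = (1/4, -4)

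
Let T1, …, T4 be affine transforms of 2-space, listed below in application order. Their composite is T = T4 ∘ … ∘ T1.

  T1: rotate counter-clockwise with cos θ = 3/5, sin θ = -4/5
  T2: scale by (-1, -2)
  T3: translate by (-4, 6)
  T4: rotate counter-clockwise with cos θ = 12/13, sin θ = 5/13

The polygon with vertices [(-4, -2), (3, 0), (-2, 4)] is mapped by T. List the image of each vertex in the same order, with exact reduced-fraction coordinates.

T1 rotate counter-clockwise with cos θ = 3/5, sin θ = -4/5: (-4, -2) → (-4, 2); (3, 0) → (9/5, -12/5); (-2, 4) → (2, 4)
T2 scale by (-1, -2): (-4, 2) → (4, -4); (9/5, -12/5) → (-9/5, 24/5); (2, 4) → (-2, -8)
T3 translate by (-4, 6): (4, -4) → (0, 2); (-9/5, 24/5) → (-29/5, 54/5); (-2, -8) → (-6, -2)
T4 rotate counter-clockwise with cos θ = 12/13, sin θ = 5/13: (0, 2) → (-10/13, 24/13); (-29/5, 54/5) → (-618/65, 503/65); (-6, -2) → (-62/13, -54/13)

image vertices: (-10/13, 24/13), (-618/65, 503/65), (-62/13, -54/13)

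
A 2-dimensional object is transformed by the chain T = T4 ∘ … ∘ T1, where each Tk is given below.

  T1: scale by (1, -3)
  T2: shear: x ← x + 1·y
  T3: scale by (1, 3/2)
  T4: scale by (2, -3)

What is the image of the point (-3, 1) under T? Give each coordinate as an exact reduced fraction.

T1 scale by (1, -3): (-3, 1) → (-3, -3)
T2 shear: x ← x + 1·y: (-3, -3) → (-6, -3)
T3 scale by (1, 3/2): (-6, -3) → (-6, -9/2)
T4 scale by (2, -3): (-6, -9/2) → (-12, 27/2)

T(p) = (-12, 27/2)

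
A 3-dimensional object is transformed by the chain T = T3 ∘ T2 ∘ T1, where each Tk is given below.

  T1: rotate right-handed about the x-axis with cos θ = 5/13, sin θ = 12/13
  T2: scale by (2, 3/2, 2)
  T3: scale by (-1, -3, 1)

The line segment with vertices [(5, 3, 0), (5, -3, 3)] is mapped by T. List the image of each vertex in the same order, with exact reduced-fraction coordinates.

image vertices: (-10, -135/26, 72/13), (-10, 459/26, -42/13)

T1 rotate right-handed about the x-axis with cos θ = 5/13, sin θ = 12/13: (5, 3, 0) → (5, 15/13, 36/13); (5, -3, 3) → (5, -51/13, -21/13)
T2 scale by (2, 3/2, 2): (5, 15/13, 36/13) → (10, 45/26, 72/13); (5, -51/13, -21/13) → (10, -153/26, -42/13)
T3 scale by (-1, -3, 1): (10, 45/26, 72/13) → (-10, -135/26, 72/13); (10, -153/26, -42/13) → (-10, 459/26, -42/13)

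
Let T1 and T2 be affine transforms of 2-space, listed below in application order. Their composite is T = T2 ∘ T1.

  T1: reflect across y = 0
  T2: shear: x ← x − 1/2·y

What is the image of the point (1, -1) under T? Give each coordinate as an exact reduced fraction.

T1 reflect across y = 0: (1, -1) → (1, 1)
T2 shear: x ← x − 1/2·y: (1, 1) → (1/2, 1)

T(p) = (1/2, 1)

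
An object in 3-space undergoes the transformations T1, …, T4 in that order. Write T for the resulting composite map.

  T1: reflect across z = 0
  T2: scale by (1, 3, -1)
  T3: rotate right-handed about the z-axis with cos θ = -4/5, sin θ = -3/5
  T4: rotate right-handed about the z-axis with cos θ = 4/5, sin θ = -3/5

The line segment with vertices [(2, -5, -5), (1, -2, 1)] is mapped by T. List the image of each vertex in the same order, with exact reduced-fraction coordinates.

image vertices: (-2, 15, -5), (-1, 6, 1)

T1 reflect across z = 0: (2, -5, -5) → (2, -5, 5); (1, -2, 1) → (1, -2, -1)
T2 scale by (1, 3, -1): (2, -5, 5) → (2, -15, -5); (1, -2, -1) → (1, -6, 1)
T3 rotate right-handed about the z-axis with cos θ = -4/5, sin θ = -3/5: (2, -15, -5) → (-53/5, 54/5, -5); (1, -6, 1) → (-22/5, 21/5, 1)
T4 rotate right-handed about the z-axis with cos θ = 4/5, sin θ = -3/5: (-53/5, 54/5, -5) → (-2, 15, -5); (-22/5, 21/5, 1) → (-1, 6, 1)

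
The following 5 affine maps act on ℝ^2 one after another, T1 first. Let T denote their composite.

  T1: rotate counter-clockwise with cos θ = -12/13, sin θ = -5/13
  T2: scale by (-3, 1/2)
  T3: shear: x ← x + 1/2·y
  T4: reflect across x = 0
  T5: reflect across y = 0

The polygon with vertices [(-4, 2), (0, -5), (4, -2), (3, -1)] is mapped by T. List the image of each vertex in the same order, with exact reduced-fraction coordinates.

image vertices: (175/13, 2/13), (-90/13, -30/13), (-175/13, -2/13), (-489/52, 3/26)

T1 rotate counter-clockwise with cos θ = -12/13, sin θ = -5/13: (-4, 2) → (58/13, -4/13); (0, -5) → (-25/13, 60/13); (4, -2) → (-58/13, 4/13); (3, -1) → (-41/13, -3/13)
T2 scale by (-3, 1/2): (58/13, -4/13) → (-174/13, -2/13); (-25/13, 60/13) → (75/13, 30/13); (-58/13, 4/13) → (174/13, 2/13); (-41/13, -3/13) → (123/13, -3/26)
T3 shear: x ← x + 1/2·y: (-174/13, -2/13) → (-175/13, -2/13); (75/13, 30/13) → (90/13, 30/13); (174/13, 2/13) → (175/13, 2/13); (123/13, -3/26) → (489/52, -3/26)
T4 reflect across x = 0: (-175/13, -2/13) → (175/13, -2/13); (90/13, 30/13) → (-90/13, 30/13); (175/13, 2/13) → (-175/13, 2/13); (489/52, -3/26) → (-489/52, -3/26)
T5 reflect across y = 0: (175/13, -2/13) → (175/13, 2/13); (-90/13, 30/13) → (-90/13, -30/13); (-175/13, 2/13) → (-175/13, -2/13); (-489/52, -3/26) → (-489/52, 3/26)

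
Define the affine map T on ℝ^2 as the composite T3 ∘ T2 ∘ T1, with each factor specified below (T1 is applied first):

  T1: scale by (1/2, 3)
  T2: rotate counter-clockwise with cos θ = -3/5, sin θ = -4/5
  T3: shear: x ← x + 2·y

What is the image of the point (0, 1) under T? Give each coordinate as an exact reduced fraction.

T1 scale by (1/2, 3): (0, 1) → (0, 3)
T2 rotate counter-clockwise with cos θ = -3/5, sin θ = -4/5: (0, 3) → (12/5, -9/5)
T3 shear: x ← x + 2·y: (12/5, -9/5) → (-6/5, -9/5)

T(p) = (-6/5, -9/5)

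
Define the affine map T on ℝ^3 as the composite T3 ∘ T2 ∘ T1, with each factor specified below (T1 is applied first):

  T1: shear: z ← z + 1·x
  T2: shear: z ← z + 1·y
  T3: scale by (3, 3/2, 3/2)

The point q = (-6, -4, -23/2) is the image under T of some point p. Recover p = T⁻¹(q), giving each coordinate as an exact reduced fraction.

T1 = [1 0 0 0; 0 1 0 0; 1 0 1 0; 0 0 0 1]
T2·T1 = [1 0 0 0; 0 1 0 0; 1 1 1 0; 0 0 0 1]
T3·…·T1 = [3 0 0 0; 0 3/2 0 0; 3/2 3/2 3/2 0; 0 0 0 1]
det M = 27/4; M⁻¹ = [1/3 0 0 0; 0 2/3 0 0; -1/3 -2/3 2/3 0; 0 0 0 1]
M⁻¹ · (-6, -4, -23/2)ᵀ = (-2, -8/3, -3)ᵀ

p = (-2, -8/3, -3)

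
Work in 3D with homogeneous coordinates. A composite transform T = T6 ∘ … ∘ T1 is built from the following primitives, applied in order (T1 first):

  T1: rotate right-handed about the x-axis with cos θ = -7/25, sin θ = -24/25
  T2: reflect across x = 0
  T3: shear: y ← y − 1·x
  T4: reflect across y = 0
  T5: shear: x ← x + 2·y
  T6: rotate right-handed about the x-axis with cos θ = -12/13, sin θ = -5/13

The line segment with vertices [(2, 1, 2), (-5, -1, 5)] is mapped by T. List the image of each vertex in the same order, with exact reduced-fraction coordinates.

T1 rotate right-handed about the x-axis with cos θ = -7/25, sin θ = -24/25: (2, 1, 2) → (2, 41/25, -38/25); (-5, -1, 5) → (-5, 127/25, -11/25)
T2 reflect across x = 0: (2, 41/25, -38/25) → (-2, 41/25, -38/25); (-5, 127/25, -11/25) → (5, 127/25, -11/25)
T3 shear: y ← y − 1·x: (-2, 41/25, -38/25) → (-2, 91/25, -38/25); (5, 127/25, -11/25) → (5, 2/25, -11/25)
T4 reflect across y = 0: (-2, 91/25, -38/25) → (-2, -91/25, -38/25); (5, 2/25, -11/25) → (5, -2/25, -11/25)
T5 shear: x ← x + 2·y: (-2, -91/25, -38/25) → (-232/25, -91/25, -38/25); (5, -2/25, -11/25) → (121/25, -2/25, -11/25)
T6 rotate right-handed about the x-axis with cos θ = -12/13, sin θ = -5/13: (-232/25, -91/25, -38/25) → (-232/25, 902/325, 911/325); (121/25, -2/25, -11/25) → (121/25, -31/325, 142/325)

image vertices: (-232/25, 902/325, 911/325), (121/25, -31/325, 142/325)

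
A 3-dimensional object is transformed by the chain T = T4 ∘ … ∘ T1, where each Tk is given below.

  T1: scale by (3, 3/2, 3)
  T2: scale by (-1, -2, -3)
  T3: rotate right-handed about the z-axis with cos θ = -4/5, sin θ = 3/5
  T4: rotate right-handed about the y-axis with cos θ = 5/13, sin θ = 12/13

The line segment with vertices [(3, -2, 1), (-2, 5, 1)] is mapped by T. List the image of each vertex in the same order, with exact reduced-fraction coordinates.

image vertices: (-90/13, -51/5, -441/65), (-87/13, 78/5, -477/65)

T1 scale by (3, 3/2, 3): (3, -2, 1) → (9, -3, 3); (-2, 5, 1) → (-6, 15/2, 3)
T2 scale by (-1, -2, -3): (9, -3, 3) → (-9, 6, -9); (-6, 15/2, 3) → (6, -15, -9)
T3 rotate right-handed about the z-axis with cos θ = -4/5, sin θ = 3/5: (-9, 6, -9) → (18/5, -51/5, -9); (6, -15, -9) → (21/5, 78/5, -9)
T4 rotate right-handed about the y-axis with cos θ = 5/13, sin θ = 12/13: (18/5, -51/5, -9) → (-90/13, -51/5, -441/65); (21/5, 78/5, -9) → (-87/13, 78/5, -477/65)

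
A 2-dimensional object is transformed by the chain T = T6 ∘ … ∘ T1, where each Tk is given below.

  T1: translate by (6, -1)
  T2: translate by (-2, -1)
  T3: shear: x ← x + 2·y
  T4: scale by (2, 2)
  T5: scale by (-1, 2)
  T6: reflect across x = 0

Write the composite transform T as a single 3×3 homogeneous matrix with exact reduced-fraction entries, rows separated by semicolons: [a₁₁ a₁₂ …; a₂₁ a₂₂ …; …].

T = [2 4 0; 0 4 -8; 0 0 1]

T1 = [1 0 6; 0 1 -1; 0 0 1]
T2·T1 = [1 0 4; 0 1 -2; 0 0 1]
T3·…·T1 = [1 2 0; 0 1 -2; 0 0 1]
T4·…·T1 = [2 4 0; 0 2 -4; 0 0 1]
T5·…·T1 = [-2 -4 0; 0 4 -8; 0 0 1]
T6·…·T1 = [2 4 0; 0 4 -8; 0 0 1]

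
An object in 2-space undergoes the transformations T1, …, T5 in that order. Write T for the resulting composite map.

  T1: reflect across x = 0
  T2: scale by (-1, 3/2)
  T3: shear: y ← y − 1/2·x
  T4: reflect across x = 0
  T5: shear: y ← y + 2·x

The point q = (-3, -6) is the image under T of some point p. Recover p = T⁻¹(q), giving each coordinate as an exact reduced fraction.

p = (3, 1)

T1 = [-1 0 0; 0 1 0; 0 0 1]
T2·T1 = [1 0 0; 0 3/2 0; 0 0 1]
T3·…·T1 = [1 0 0; -1/2 3/2 0; 0 0 1]
T4·…·T1 = [-1 0 0; -1/2 3/2 0; 0 0 1]
T5·…·T1 = [-1 0 0; -5/2 3/2 0; 0 0 1]
det M = -3/2; M⁻¹ = [-1 0 0; -5/3 2/3 0; 0 0 1]
M⁻¹ · (-3, -6)ᵀ = (3, 1)ᵀ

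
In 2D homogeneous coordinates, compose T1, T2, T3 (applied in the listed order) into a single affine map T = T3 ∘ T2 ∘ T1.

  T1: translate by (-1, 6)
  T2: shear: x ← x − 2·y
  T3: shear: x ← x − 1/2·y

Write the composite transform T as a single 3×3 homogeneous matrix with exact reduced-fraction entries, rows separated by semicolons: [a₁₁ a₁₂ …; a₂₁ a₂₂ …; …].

T = [1 -5/2 -16; 0 1 6; 0 0 1]

T1 = [1 0 -1; 0 1 6; 0 0 1]
T2·T1 = [1 -2 -13; 0 1 6; 0 0 1]
T3·…·T1 = [1 -5/2 -16; 0 1 6; 0 0 1]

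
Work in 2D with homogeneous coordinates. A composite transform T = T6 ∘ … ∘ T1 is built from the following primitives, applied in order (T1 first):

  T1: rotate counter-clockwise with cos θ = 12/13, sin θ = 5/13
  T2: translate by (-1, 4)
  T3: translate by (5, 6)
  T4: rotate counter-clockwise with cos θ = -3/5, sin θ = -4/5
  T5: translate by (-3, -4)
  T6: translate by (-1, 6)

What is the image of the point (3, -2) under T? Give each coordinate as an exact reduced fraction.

T(p) = (-14/13, -125/13)

T1 rotate counter-clockwise with cos θ = 12/13, sin θ = 5/13: (3, -2) → (46/13, -9/13)
T2 translate by (-1, 4): (46/13, -9/13) → (33/13, 43/13)
T3 translate by (5, 6): (33/13, 43/13) → (98/13, 121/13)
T4 rotate counter-clockwise with cos θ = -3/5, sin θ = -4/5: (98/13, 121/13) → (38/13, -151/13)
T5 translate by (-3, -4): (38/13, -151/13) → (-1/13, -203/13)
T6 translate by (-1, 6): (-1/13, -203/13) → (-14/13, -125/13)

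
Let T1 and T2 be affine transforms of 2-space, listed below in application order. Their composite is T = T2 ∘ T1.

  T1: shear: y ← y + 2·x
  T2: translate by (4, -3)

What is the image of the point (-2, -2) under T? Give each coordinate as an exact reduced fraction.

T(p) = (2, -9)

T1 shear: y ← y + 2·x: (-2, -2) → (-2, -6)
T2 translate by (4, -3): (-2, -6) → (2, -9)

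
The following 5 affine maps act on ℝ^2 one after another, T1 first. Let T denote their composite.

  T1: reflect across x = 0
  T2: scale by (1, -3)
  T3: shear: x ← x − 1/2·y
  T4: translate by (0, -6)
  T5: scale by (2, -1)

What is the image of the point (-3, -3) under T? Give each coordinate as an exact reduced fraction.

T1 reflect across x = 0: (-3, -3) → (3, -3)
T2 scale by (1, -3): (3, -3) → (3, 9)
T3 shear: x ← x − 1/2·y: (3, 9) → (-3/2, 9)
T4 translate by (0, -6): (-3/2, 9) → (-3/2, 3)
T5 scale by (2, -1): (-3/2, 3) → (-3, -3)

T(p) = (-3, -3)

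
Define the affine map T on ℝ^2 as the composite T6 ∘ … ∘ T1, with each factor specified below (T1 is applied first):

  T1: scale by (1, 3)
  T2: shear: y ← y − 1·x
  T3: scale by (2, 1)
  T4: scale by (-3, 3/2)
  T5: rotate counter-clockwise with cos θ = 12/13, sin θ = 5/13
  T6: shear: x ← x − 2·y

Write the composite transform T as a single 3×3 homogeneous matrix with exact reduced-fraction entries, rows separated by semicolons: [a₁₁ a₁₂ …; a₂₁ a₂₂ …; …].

T = [63/26 -261/26 0; -48/13 54/13 0; 0 0 1]

T1 = [1 0 0; 0 3 0; 0 0 1]
T2·T1 = [1 0 0; -1 3 0; 0 0 1]
T3·…·T1 = [2 0 0; -1 3 0; 0 0 1]
T4·…·T1 = [-6 0 0; -3/2 9/2 0; 0 0 1]
T5·…·T1 = [-129/26 -45/26 0; -48/13 54/13 0; 0 0 1]
T6·…·T1 = [63/26 -261/26 0; -48/13 54/13 0; 0 0 1]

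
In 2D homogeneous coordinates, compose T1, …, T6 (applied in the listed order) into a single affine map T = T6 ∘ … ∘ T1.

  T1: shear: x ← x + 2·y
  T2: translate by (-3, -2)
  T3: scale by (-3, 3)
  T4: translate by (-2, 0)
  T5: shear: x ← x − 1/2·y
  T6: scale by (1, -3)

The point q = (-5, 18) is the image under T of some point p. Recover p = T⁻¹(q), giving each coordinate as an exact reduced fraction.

T1 = [1 2 0; 0 1 0; 0 0 1]
T2·T1 = [1 2 -3; 0 1 -2; 0 0 1]
T3·…·T1 = [-3 -6 9; 0 3 -6; 0 0 1]
T4·…·T1 = [-3 -6 7; 0 3 -6; 0 0 1]
T5·…·T1 = [-3 -15/2 10; 0 3 -6; 0 0 1]
T6·…·T1 = [-3 -15/2 10; 0 -9 18; 0 0 1]
det M = 27; M⁻¹ = [-1/3 5/18 -5/3; 0 -1/9 2; 0 0 1]
M⁻¹ · (-5, 18)ᵀ = (5, 0)ᵀ

p = (5, 0)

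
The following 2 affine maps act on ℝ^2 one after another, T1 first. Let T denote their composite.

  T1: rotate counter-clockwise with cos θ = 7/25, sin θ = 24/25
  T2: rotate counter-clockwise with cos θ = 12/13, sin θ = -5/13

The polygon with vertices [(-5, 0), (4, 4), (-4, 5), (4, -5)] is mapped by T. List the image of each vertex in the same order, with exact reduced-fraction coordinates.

T1 rotate counter-clockwise with cos θ = 7/25, sin θ = 24/25: (-5, 0) → (-7/5, -24/5); (4, 4) → (-68/25, 124/25); (-4, 5) → (-148/25, -61/25); (4, -5) → (148/25, 61/25)
T2 rotate counter-clockwise with cos θ = 12/13, sin θ = -5/13: (-7/5, -24/5) → (-204/65, -253/65); (-68/25, 124/25) → (-196/325, 1828/325); (-148/25, -61/25) → (-2081/325, 8/325); (148/25, 61/25) → (2081/325, -8/325)

image vertices: (-204/65, -253/65), (-196/325, 1828/325), (-2081/325, 8/325), (2081/325, -8/325)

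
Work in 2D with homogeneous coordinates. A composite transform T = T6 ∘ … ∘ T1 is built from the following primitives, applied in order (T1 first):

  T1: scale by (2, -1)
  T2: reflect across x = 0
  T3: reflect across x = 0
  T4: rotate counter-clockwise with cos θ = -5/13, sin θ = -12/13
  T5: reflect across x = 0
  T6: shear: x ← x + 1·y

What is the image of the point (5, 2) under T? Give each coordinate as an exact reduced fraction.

T(p) = (-36/13, -110/13)

T1 scale by (2, -1): (5, 2) → (10, -2)
T2 reflect across x = 0: (10, -2) → (-10, -2)
T3 reflect across x = 0: (-10, -2) → (10, -2)
T4 rotate counter-clockwise with cos θ = -5/13, sin θ = -12/13: (10, -2) → (-74/13, -110/13)
T5 reflect across x = 0: (-74/13, -110/13) → (74/13, -110/13)
T6 shear: x ← x + 1·y: (74/13, -110/13) → (-36/13, -110/13)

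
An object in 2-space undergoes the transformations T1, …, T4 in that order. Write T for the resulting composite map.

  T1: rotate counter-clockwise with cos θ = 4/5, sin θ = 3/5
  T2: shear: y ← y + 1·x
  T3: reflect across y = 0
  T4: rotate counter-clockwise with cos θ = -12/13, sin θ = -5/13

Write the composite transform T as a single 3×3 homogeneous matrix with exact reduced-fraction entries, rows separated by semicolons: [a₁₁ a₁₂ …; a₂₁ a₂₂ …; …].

T = [-83/65 31/65 0; 64/65 27/65 0; 0 0 1]

T1 = [4/5 -3/5 0; 3/5 4/5 0; 0 0 1]
T2·T1 = [4/5 -3/5 0; 7/5 1/5 0; 0 0 1]
T3·…·T1 = [4/5 -3/5 0; -7/5 -1/5 0; 0 0 1]
T4·…·T1 = [-83/65 31/65 0; 64/65 27/65 0; 0 0 1]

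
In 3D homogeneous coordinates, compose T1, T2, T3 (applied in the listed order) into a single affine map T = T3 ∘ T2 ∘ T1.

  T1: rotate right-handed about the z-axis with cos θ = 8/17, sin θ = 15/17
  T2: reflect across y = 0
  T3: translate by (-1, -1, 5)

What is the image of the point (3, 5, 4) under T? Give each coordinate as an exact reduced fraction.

T1 rotate right-handed about the z-axis with cos θ = 8/17, sin θ = 15/17: (3, 5, 4) → (-3, 5, 4)
T2 reflect across y = 0: (-3, 5, 4) → (-3, -5, 4)
T3 translate by (-1, -1, 5): (-3, -5, 4) → (-4, -6, 9)

T(p) = (-4, -6, 9)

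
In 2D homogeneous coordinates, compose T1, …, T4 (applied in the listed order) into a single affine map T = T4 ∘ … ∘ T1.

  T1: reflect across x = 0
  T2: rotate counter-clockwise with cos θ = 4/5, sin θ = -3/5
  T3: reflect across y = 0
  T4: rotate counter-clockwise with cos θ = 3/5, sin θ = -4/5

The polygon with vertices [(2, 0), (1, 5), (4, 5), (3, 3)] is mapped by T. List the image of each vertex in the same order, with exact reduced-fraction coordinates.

T1 reflect across x = 0: (2, 0) → (-2, 0); (1, 5) → (-1, 5); (4, 5) → (-4, 5); (3, 3) → (-3, 3)
T2 rotate counter-clockwise with cos θ = 4/5, sin θ = -3/5: (-2, 0) → (-8/5, 6/5); (-1, 5) → (11/5, 23/5); (-4, 5) → (-1/5, 32/5); (-3, 3) → (-3/5, 21/5)
T3 reflect across y = 0: (-8/5, 6/5) → (-8/5, -6/5); (11/5, 23/5) → (11/5, -23/5); (-1/5, 32/5) → (-1/5, -32/5); (-3/5, 21/5) → (-3/5, -21/5)
T4 rotate counter-clockwise with cos θ = 3/5, sin θ = -4/5: (-8/5, -6/5) → (-48/25, 14/25); (11/5, -23/5) → (-59/25, -113/25); (-1/5, -32/5) → (-131/25, -92/25); (-3/5, -21/5) → (-93/25, -51/25)

image vertices: (-48/25, 14/25), (-59/25, -113/25), (-131/25, -92/25), (-93/25, -51/25)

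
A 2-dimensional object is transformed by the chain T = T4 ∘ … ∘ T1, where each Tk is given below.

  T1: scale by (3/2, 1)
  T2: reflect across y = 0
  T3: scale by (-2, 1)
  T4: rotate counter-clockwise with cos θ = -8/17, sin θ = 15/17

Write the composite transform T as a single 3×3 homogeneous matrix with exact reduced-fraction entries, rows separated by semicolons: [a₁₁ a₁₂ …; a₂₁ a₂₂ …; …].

T = [24/17 15/17 0; -45/17 8/17 0; 0 0 1]

T1 = [3/2 0 0; 0 1 0; 0 0 1]
T2·T1 = [3/2 0 0; 0 -1 0; 0 0 1]
T3·…·T1 = [-3 0 0; 0 -1 0; 0 0 1]
T4·…·T1 = [24/17 15/17 0; -45/17 8/17 0; 0 0 1]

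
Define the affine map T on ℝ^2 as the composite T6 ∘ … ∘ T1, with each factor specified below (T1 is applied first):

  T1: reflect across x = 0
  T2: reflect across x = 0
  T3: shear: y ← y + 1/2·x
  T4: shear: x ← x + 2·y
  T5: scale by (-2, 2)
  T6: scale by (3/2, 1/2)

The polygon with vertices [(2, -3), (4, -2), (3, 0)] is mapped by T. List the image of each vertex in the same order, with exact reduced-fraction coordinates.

T1 reflect across x = 0: (2, -3) → (-2, -3); (4, -2) → (-4, -2); (3, 0) → (-3, 0)
T2 reflect across x = 0: (-2, -3) → (2, -3); (-4, -2) → (4, -2); (-3, 0) → (3, 0)
T3 shear: y ← y + 1/2·x: (2, -3) → (2, -2); (4, -2) → (4, 0); (3, 0) → (3, 3/2)
T4 shear: x ← x + 2·y: (2, -2) → (-2, -2); (4, 0) → (4, 0); (3, 3/2) → (6, 3/2)
T5 scale by (-2, 2): (-2, -2) → (4, -4); (4, 0) → (-8, 0); (6, 3/2) → (-12, 3)
T6 scale by (3/2, 1/2): (4, -4) → (6, -2); (-8, 0) → (-12, 0); (-12, 3) → (-18, 3/2)

image vertices: (6, -2), (-12, 0), (-18, 3/2)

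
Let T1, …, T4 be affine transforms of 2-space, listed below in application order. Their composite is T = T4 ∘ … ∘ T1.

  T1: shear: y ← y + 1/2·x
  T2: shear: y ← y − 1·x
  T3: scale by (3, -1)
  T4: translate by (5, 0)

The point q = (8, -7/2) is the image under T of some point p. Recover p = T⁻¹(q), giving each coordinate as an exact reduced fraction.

p = (1, 4)

T1 = [1 0 0; 1/2 1 0; 0 0 1]
T2·T1 = [1 0 0; -1/2 1 0; 0 0 1]
T3·…·T1 = [3 0 0; 1/2 -1 0; 0 0 1]
T4·…·T1 = [3 0 5; 1/2 -1 0; 0 0 1]
det M = -3; M⁻¹ = [1/3 0 -5/3; 1/6 -1 -5/6; 0 0 1]
M⁻¹ · (8, -7/2)ᵀ = (1, 4)ᵀ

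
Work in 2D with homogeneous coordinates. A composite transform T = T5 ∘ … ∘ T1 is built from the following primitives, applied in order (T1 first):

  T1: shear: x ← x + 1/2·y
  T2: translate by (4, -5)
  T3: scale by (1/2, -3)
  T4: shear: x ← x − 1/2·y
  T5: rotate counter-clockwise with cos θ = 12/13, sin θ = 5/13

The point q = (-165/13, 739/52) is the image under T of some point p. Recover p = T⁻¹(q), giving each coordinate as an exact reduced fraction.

p = (2, -1)

T1 = [1 1/2 0; 0 1 0; 0 0 1]
T2·T1 = [1 1/2 4; 0 1 -5; 0 0 1]
T3·…·T1 = [1/2 1/4 2; 0 -3 15; 0 0 1]
T4·…·T1 = [1/2 7/4 -11/2; 0 -3 15; 0 0 1]
T5·…·T1 = [6/13 36/13 -141/13; 5/26 -109/52 305/26; 0 0 1]
det M = -3/2; M⁻¹ = [109/78 24/13 -13/2; 5/39 -4/13 5; 0 0 1]
M⁻¹ · (-165/13, 739/52)ᵀ = (2, -1)ᵀ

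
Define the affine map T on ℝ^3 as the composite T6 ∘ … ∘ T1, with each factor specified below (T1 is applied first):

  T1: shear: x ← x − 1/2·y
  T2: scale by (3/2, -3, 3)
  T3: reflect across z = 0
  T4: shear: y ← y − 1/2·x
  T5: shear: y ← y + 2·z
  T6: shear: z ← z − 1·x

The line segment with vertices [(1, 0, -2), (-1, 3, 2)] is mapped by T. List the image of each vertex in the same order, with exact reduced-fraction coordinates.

T1 shear: x ← x − 1/2·y: (1, 0, -2) → (1, 0, -2); (-1, 3, 2) → (-5/2, 3, 2)
T2 scale by (3/2, -3, 3): (1, 0, -2) → (3/2, 0, -6); (-5/2, 3, 2) → (-15/4, -9, 6)
T3 reflect across z = 0: (3/2, 0, -6) → (3/2, 0, 6); (-15/4, -9, 6) → (-15/4, -9, -6)
T4 shear: y ← y − 1/2·x: (3/2, 0, 6) → (3/2, -3/4, 6); (-15/4, -9, -6) → (-15/4, -57/8, -6)
T5 shear: y ← y + 2·z: (3/2, -3/4, 6) → (3/2, 45/4, 6); (-15/4, -57/8, -6) → (-15/4, -153/8, -6)
T6 shear: z ← z − 1·x: (3/2, 45/4, 6) → (3/2, 45/4, 9/2); (-15/4, -153/8, -6) → (-15/4, -153/8, -9/4)

image vertices: (3/2, 45/4, 9/2), (-15/4, -153/8, -9/4)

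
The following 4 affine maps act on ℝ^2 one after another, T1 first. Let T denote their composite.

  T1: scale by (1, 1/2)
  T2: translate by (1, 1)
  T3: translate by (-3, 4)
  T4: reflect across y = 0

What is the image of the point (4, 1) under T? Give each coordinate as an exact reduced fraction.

T(p) = (2, -11/2)

T1 scale by (1, 1/2): (4, 1) → (4, 1/2)
T2 translate by (1, 1): (4, 1/2) → (5, 3/2)
T3 translate by (-3, 4): (5, 3/2) → (2, 11/2)
T4 reflect across y = 0: (2, 11/2) → (2, -11/2)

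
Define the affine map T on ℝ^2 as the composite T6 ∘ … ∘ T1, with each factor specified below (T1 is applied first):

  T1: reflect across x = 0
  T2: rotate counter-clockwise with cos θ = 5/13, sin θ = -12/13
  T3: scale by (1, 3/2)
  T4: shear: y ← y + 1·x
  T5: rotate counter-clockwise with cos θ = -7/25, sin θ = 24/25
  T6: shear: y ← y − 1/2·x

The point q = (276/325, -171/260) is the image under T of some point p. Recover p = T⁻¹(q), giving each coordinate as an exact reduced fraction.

T1 = [-1 0 0; 0 1 0; 0 0 1]
T2·T1 = [-5/13 12/13 0; 12/13 5/13 0; 0 0 1]
T3·…·T1 = [-5/13 12/13 0; 18/13 15/26 0; 0 0 1]
T4·…·T1 = [-5/13 12/13 0; 1 3/2 0; 0 0 1]
T5·…·T1 = [-277/325 -552/325 0; -211/325 303/650 0; 0 0 1]
T6·…·T1 = [-277/325 -552/325 0; -29/130 171/130 0; 0 0 1]
det M = -3/2; M⁻¹ = [-57/65 -368/325 0; -29/195 554/975 0; 0 0 1]
M⁻¹ · (276/325, -171/260)ᵀ = (0, -1/2)ᵀ

p = (0, -1/2)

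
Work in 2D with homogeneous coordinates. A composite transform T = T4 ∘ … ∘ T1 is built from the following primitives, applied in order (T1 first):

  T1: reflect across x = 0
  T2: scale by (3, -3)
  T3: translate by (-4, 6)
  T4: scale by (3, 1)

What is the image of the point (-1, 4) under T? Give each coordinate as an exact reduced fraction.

T(p) = (-3, -6)

T1 reflect across x = 0: (-1, 4) → (1, 4)
T2 scale by (3, -3): (1, 4) → (3, -12)
T3 translate by (-4, 6): (3, -12) → (-1, -6)
T4 scale by (3, 1): (-1, -6) → (-3, -6)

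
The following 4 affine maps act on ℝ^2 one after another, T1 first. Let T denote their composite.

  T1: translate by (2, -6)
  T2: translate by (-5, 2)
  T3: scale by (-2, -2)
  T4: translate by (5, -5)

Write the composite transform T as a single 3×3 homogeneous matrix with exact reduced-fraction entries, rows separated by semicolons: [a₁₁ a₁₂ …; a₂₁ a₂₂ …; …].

T = [-2 0 11; 0 -2 3; 0 0 1]

T1 = [1 0 2; 0 1 -6; 0 0 1]
T2·T1 = [1 0 -3; 0 1 -4; 0 0 1]
T3·…·T1 = [-2 0 6; 0 -2 8; 0 0 1]
T4·…·T1 = [-2 0 11; 0 -2 3; 0 0 1]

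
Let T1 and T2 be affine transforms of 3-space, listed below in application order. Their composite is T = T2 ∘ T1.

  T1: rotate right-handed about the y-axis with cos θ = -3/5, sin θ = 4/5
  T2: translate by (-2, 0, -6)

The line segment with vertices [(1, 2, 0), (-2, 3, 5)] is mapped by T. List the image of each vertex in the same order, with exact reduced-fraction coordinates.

T1 rotate right-handed about the y-axis with cos θ = -3/5, sin θ = 4/5: (1, 2, 0) → (-3/5, 2, -4/5); (-2, 3, 5) → (26/5, 3, -7/5)
T2 translate by (-2, 0, -6): (-3/5, 2, -4/5) → (-13/5, 2, -34/5); (26/5, 3, -7/5) → (16/5, 3, -37/5)

image vertices: (-13/5, 2, -34/5), (16/5, 3, -37/5)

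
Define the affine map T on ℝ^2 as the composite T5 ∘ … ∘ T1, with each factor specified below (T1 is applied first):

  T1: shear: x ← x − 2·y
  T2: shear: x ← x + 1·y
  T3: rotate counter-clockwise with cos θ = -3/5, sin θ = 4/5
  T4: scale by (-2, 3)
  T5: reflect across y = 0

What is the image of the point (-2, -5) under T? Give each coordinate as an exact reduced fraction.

T1 shear: x ← x − 2·y: (-2, -5) → (8, -5)
T2 shear: x ← x + 1·y: (8, -5) → (3, -5)
T3 rotate counter-clockwise with cos θ = -3/5, sin θ = 4/5: (3, -5) → (11/5, 27/5)
T4 scale by (-2, 3): (11/5, 27/5) → (-22/5, 81/5)
T5 reflect across y = 0: (-22/5, 81/5) → (-22/5, -81/5)

T(p) = (-22/5, -81/5)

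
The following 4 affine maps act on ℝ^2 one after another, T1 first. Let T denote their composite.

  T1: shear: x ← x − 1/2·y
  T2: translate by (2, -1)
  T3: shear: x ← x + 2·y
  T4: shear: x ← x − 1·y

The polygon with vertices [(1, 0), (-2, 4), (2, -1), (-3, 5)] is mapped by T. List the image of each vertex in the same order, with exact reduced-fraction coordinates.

image vertices: (2, -1), (1, 3), (5/2, -2), (1/2, 4)

T1 shear: x ← x − 1/2·y: (1, 0) → (1, 0); (-2, 4) → (-4, 4); (2, -1) → (5/2, -1); (-3, 5) → (-11/2, 5)
T2 translate by (2, -1): (1, 0) → (3, -1); (-4, 4) → (-2, 3); (5/2, -1) → (9/2, -2); (-11/2, 5) → (-7/2, 4)
T3 shear: x ← x + 2·y: (3, -1) → (1, -1); (-2, 3) → (4, 3); (9/2, -2) → (1/2, -2); (-7/2, 4) → (9/2, 4)
T4 shear: x ← x − 1·y: (1, -1) → (2, -1); (4, 3) → (1, 3); (1/2, -2) → (5/2, -2); (9/2, 4) → (1/2, 4)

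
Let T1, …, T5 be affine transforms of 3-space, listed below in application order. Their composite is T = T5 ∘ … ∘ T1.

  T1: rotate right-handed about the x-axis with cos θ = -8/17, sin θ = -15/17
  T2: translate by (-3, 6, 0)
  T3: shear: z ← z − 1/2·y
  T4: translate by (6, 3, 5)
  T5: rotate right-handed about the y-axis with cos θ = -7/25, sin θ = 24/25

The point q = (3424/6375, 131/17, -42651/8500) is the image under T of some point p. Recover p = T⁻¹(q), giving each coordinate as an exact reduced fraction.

p = (5/3, 5/4, -4/5)

T1 = [1 0 0 0; 0 -8/17 15/17 0; 0 -15/17 -8/17 0; 0 0 0 1]
T2·T1 = [1 0 0 -3; 0 -8/17 15/17 6; 0 -15/17 -8/17 0; 0 0 0 1]
T3·…·T1 = [1 0 0 -3; 0 -8/17 15/17 6; 0 -11/17 -31/34 -3; 0 0 0 1]
T4·…·T1 = [1 0 0 3; 0 -8/17 15/17 9; 0 -11/17 -31/34 2; 0 0 0 1]
T5·…·T1 = [-7/25 -264/425 -372/425 27/25; 0 -8/17 15/17 9; -24/25 77/425 217/850 -86/25; 0 0 0 1]
det M = 1; M⁻¹ = [-7/25 0 -24/25 -3; -72/85 -31/34 21/85 339/34; -192/425 11/17 56/425 -83/17; 0 0 0 1]
M⁻¹ · (3424/6375, 131/17, -42651/8500)ᵀ = (5/3, 5/4, -4/5)ᵀ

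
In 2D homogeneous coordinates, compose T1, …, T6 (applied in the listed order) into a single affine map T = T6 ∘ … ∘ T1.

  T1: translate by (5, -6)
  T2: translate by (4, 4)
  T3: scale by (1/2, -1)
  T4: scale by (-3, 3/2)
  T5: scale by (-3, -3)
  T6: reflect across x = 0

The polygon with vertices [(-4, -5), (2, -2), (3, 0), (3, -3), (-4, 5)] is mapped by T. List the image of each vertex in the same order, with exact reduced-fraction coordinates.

T1 translate by (5, -6): (-4, -5) → (1, -11); (2, -2) → (7, -8); (3, 0) → (8, -6); (3, -3) → (8, -9); (-4, 5) → (1, -1)
T2 translate by (4, 4): (1, -11) → (5, -7); (7, -8) → (11, -4); (8, -6) → (12, -2); (8, -9) → (12, -5); (1, -1) → (5, 3)
T3 scale by (1/2, -1): (5, -7) → (5/2, 7); (11, -4) → (11/2, 4); (12, -2) → (6, 2); (12, -5) → (6, 5); (5, 3) → (5/2, -3)
T4 scale by (-3, 3/2): (5/2, 7) → (-15/2, 21/2); (11/2, 4) → (-33/2, 6); (6, 2) → (-18, 3); (6, 5) → (-18, 15/2); (5/2, -3) → (-15/2, -9/2)
T5 scale by (-3, -3): (-15/2, 21/2) → (45/2, -63/2); (-33/2, 6) → (99/2, -18); (-18, 3) → (54, -9); (-18, 15/2) → (54, -45/2); (-15/2, -9/2) → (45/2, 27/2)
T6 reflect across x = 0: (45/2, -63/2) → (-45/2, -63/2); (99/2, -18) → (-99/2, -18); (54, -9) → (-54, -9); (54, -45/2) → (-54, -45/2); (45/2, 27/2) → (-45/2, 27/2)

image vertices: (-45/2, -63/2), (-99/2, -18), (-54, -9), (-54, -45/2), (-45/2, 27/2)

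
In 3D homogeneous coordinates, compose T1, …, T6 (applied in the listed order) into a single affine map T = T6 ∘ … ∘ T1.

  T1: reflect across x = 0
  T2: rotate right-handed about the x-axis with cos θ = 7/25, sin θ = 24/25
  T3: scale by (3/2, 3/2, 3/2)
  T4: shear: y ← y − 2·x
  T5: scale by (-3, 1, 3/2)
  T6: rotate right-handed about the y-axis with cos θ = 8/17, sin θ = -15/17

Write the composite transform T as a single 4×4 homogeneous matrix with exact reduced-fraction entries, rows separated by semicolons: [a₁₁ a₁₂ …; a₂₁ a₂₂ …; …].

T = [36/17 -162/85 -189/340 0; 3 21/50 -36/25 0; 135/34 432/425 126/425 0; 0 0 0 1]

T1 = [-1 0 0 0; 0 1 0 0; 0 0 1 0; 0 0 0 1]
T2·T1 = [-1 0 0 0; 0 7/25 -24/25 0; 0 24/25 7/25 0; 0 0 0 1]
T3·…·T1 = [-3/2 0 0 0; 0 21/50 -36/25 0; 0 36/25 21/50 0; 0 0 0 1]
T4·…·T1 = [-3/2 0 0 0; 3 21/50 -36/25 0; 0 36/25 21/50 0; 0 0 0 1]
T5·…·T1 = [9/2 0 0 0; 3 21/50 -36/25 0; 0 54/25 63/100 0; 0 0 0 1]
T6·…·T1 = [36/17 -162/85 -189/340 0; 3 21/50 -36/25 0; 135/34 432/425 126/425 0; 0 0 0 1]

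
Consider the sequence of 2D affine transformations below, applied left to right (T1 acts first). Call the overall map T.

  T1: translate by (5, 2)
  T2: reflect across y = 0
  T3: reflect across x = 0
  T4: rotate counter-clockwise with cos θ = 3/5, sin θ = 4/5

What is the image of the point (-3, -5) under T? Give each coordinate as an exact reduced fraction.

T(p) = (-18/5, 1/5)

T1 translate by (5, 2): (-3, -5) → (2, -3)
T2 reflect across y = 0: (2, -3) → (2, 3)
T3 reflect across x = 0: (2, 3) → (-2, 3)
T4 rotate counter-clockwise with cos θ = 3/5, sin θ = 4/5: (-2, 3) → (-18/5, 1/5)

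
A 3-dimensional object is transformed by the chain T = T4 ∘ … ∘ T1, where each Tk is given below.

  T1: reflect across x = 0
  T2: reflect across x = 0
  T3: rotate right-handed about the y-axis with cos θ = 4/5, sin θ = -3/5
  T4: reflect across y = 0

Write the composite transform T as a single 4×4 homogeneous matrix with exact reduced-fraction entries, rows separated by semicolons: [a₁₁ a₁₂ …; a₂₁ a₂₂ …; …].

T1 = [-1 0 0 0; 0 1 0 0; 0 0 1 0; 0 0 0 1]
T2·T1 = [1 0 0 0; 0 1 0 0; 0 0 1 0; 0 0 0 1]
T3·…·T1 = [4/5 0 -3/5 0; 0 1 0 0; 3/5 0 4/5 0; 0 0 0 1]
T4·…·T1 = [4/5 0 -3/5 0; 0 -1 0 0; 3/5 0 4/5 0; 0 0 0 1]

T = [4/5 0 -3/5 0; 0 -1 0 0; 3/5 0 4/5 0; 0 0 0 1]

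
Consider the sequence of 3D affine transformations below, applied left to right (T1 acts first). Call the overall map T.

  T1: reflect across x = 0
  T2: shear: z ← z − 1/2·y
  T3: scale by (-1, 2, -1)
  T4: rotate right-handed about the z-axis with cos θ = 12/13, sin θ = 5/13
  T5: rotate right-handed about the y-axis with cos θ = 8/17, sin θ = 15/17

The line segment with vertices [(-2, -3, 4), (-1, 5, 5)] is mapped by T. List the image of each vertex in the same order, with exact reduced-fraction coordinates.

T1 reflect across x = 0: (-2, -3, 4) → (2, -3, 4); (-1, 5, 5) → (1, 5, 5)
T2 shear: z ← z − 1/2·y: (2, -3, 4) → (2, -3, 11/2); (1, 5, 5) → (1, 5, 5/2)
T3 scale by (-1, 2, -1): (2, -3, 11/2) → (-2, -6, -11/2); (1, 5, 5/2) → (-1, 10, -5/2)
T4 rotate right-handed about the z-axis with cos θ = 12/13, sin θ = 5/13: (-2, -6, -11/2) → (6/13, -82/13, -11/2); (-1, 10, -5/2) → (-62/13, 115/13, -5/2)
T5 rotate right-handed about the y-axis with cos θ = 8/17, sin θ = 15/17: (6/13, -82/13, -11/2) → (-2049/442, -82/13, -662/221); (-62/13, 115/13, -5/2) → (-1967/442, 115/13, 670/221)

image vertices: (-2049/442, -82/13, -662/221), (-1967/442, 115/13, 670/221)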